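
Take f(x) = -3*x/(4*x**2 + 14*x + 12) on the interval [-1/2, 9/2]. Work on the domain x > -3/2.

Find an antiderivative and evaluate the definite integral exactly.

Antiderivative: F(x) = 9*log(x + 3/2)/4 - 3*log(x + 2); value = -3*log(13/2) + 3*log(3/2) + 9*log(6)/4

The denominator factors as 2*(x + 2)*(2*x + 3); partial fractions split f into directly integrable pieces: 9/(2*(2*x + 3)) - 3/(x + 2).
F(x) = 9*log(x + 3/2)/4 - 3*log(x + 2) is an antiderivative of f.
Check: d/dx[9*log(x + 3/2)/4 - 3*log(x + 2)] = -3*x/(4*x**2 + 14*x + 12) = f(x).
F(9/2) = -3*log(13/2) + 9*log(6)/4; F(-1/2) = -3*log(3/2).
Integral = F(9/2) - F(-1/2) = -3*log(13/2) + 3*log(3/2) + 9*log(6)/4.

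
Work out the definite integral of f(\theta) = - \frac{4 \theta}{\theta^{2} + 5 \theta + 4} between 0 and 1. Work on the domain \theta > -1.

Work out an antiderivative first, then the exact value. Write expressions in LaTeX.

Antiderivative: F(\theta) = \frac{4 \log{\left(\theta + 1 \right)}}{3} - \frac{16 \log{\left(\theta + 4 \right)}}{3}; value = - \frac{16 \log{\left(5 \right)}}{3} + \frac{4 \log{\left(2 \right)}}{3} + \frac{16 \log{\left(4 \right)}}{3}

Factor the denominator (\left(\theta + 1\right) \left(\theta + 4\right)) and decompose: f = - \frac{16}{3 \left(\theta + 4\right)} + \frac{4}{3 \left(\theta + 1\right)}; each piece integrates to a log, atan, or power term.
F(\theta) = \frac{4 \log{\left(\theta + 1 \right)}}{3} - \frac{16 \log{\left(\theta + 4 \right)}}{3} is an antiderivative of f.
Check: d/d\theta[\frac{4 \log{\left(\theta + 1 \right)}}{3} - \frac{16 \log{\left(\theta + 4 \right)}}{3}] = - \frac{4 \theta}{\theta^{2} + 5 \theta + 4} = f(\theta).
F(1) = - \frac{16 \log{\left(5 \right)}}{3} + \frac{4 \log{\left(2 \right)}}{3}; F(0) = - \frac{16 \log{\left(4 \right)}}{3}.
Integral = F(1) - F(0) = - \frac{16 \log{\left(5 \right)}}{3} + \frac{4 \log{\left(2 \right)}}{3} + \frac{16 \log{\left(4 \right)}}{3}.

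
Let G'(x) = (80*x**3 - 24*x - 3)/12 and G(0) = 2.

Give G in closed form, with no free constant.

The proposed G(x) is checked by its d/dx: the result must match the given G'(x).
A general antiderivative is 5*x**4/3 - x**2 - x/4 + C.
The condition gives C = 2 - (0) = 2.
So G(x) = 5*x**4/3 - x**2 - x/4 + 2.
Check: d/dx[5*x**4/3 - x**2 - x/4 + 2] = 20*x**3/3 - 2*x - 1/4, which equals G'(x).

G(x) = 5*x**4/3 - x**2 - x/4 + 2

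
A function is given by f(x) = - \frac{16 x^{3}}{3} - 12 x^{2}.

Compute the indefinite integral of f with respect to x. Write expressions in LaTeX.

F(x) = - \frac{4 x^{4}}{3} - 4 x^{3} + C

Integrate term by term and add the pieces.
Check: d/dx[- \frac{4 x^{4}}{3} - 4 x^{3}] = - \frac{16 x^{3}}{3} - 12 x^{2} = f(x).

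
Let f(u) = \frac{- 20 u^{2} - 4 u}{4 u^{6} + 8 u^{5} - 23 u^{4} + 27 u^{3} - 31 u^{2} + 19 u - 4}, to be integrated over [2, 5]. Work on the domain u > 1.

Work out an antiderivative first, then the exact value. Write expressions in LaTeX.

Antiderivative: F(u) = - \frac{12 \log{\left(u - 1 \right)}}{5} + \frac{5552 \log{\left(u - \frac{1}{2} \right)}}{2025} + \frac{304 \log{\left(u + 4 \right)}}{6885} - \frac{82 \log{\left(u^{2} + 1 \right)}}{425} + \frac{248 \operatorname{atan}{\left(u \right)}}{425} - \frac{56}{90 u - 45}; value = - \frac{12 \log{\left(4 \right)}}{5} - \frac{5552 \log{\left(\frac{3}{2} \right)}}{2025} - \frac{248 \operatorname{atan}{\left(2 \right)}}{425} - \frac{82 \log{\left(26 \right)}}{425} - \frac{304 \log{\left(6 \right)}}{6885} + \frac{304 \log{\left(9 \right)}}{6885} + \frac{112}{405} + \frac{82 \log{\left(5 \right)}}{425} + \frac{248 \operatorname{atan}{\left(5 \right)}}{425} + \frac{5552 \log{\left(\frac{9}{2} \right)}}{2025}

The denominator factors as \left(u - 1\right) \left(u + 4\right) \left(2 u - 1\right)^{2} \left(u^{2} + 1\right); partial fractions split f into directly integrable pieces: - \frac{4 \left(41 u - 62\right)}{425 \left(u^{2} + 1\right)} + \frac{11104}{2025 \left(2 u - 1\right)} + \frac{112}{45 \left(2 u - 1\right)^{2}} + \frac{304}{6885 \left(u + 4\right)} - \frac{12}{5 \left(u - 1\right)}.
F(u) = - \frac{12 \log{\left(u - 1 \right)}}{5} + \frac{5552 \log{\left(u - \frac{1}{2} \right)}}{2025} + \frac{304 \log{\left(u + 4 \right)}}{6885} - \frac{82 \log{\left(u^{2} + 1 \right)}}{425} + \frac{248 \operatorname{atan}{\left(u \right)}}{425} - \frac{56}{90 u - 45} is an antiderivative of f.
Check: d/du[- \frac{12 \log{\left(u - 1 \right)}}{5} + \frac{5552 \log{\left(u - \frac{1}{2} \right)}}{2025} + \frac{304 \log{\left(u + 4 \right)}}{6885} - \frac{82 \log{\left(u^{2} + 1 \right)}}{425} + \frac{248 \operatorname{atan}{\left(u \right)}}{425} - \frac{56}{90 u - 45}] = \frac{- 20 u^{2} - 4 u}{4 u^{6} + 8 u^{5} - 23 u^{4} + 27 u^{3} - 31 u^{2} + 19 u - 4} = f(u).
F(5) = - \frac{12 \log{\left(4 \right)}}{5} - \frac{82 \log{\left(26 \right)}}{425} - \frac{56}{405} + \frac{304 \log{\left(9 \right)}}{6885} + \frac{248 \operatorname{atan}{\left(5 \right)}}{425} + \frac{5552 \log{\left(\frac{9}{2} \right)}}{2025}; F(2) = - \frac{56}{135} - \frac{82 \log{\left(5 \right)}}{425} + \frac{304 \log{\left(6 \right)}}{6885} + \frac{248 \operatorname{atan}{\left(2 \right)}}{425} + \frac{5552 \log{\left(\frac{3}{2} \right)}}{2025}.
Integral = F(5) - F(2) = - \frac{12 \log{\left(4 \right)}}{5} - \frac{5552 \log{\left(\frac{3}{2} \right)}}{2025} - \frac{248 \operatorname{atan}{\left(2 \right)}}{425} - \frac{82 \log{\left(26 \right)}}{425} - \frac{304 \log{\left(6 \right)}}{6885} + \frac{304 \log{\left(9 \right)}}{6885} + \frac{112}{405} + \frac{82 \log{\left(5 \right)}}{425} + \frac{248 \operatorname{atan}{\left(5 \right)}}{425} + \frac{5552 \log{\left(\frac{9}{2} \right)}}{2025}.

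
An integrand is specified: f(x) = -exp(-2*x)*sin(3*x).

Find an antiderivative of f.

A first test for any F(x): its x-derivative must equal f(x) identically.
Check: d/dx[(2*sin(3*x) + 3*cos(3*x))*exp(-2*x)/13] = -exp(-2*x)*sin(3*x) = f(x).

An antiderivative is F(x) = (2*sin(3*x) + 3*cos(3*x))*exp(-2*x)/13.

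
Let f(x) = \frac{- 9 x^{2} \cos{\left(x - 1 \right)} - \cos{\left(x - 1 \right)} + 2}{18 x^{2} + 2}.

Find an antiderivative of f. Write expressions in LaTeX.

An antiderivative is F(x) = - \frac{\sin{\left(x - 1 \right)}}{2} + \frac{\operatorname{atan}{\left(3 x \right)}}{3}.

An antiderivative F(x) passes only if d/dx[F] lands on f(x) exactly.
Check: d/dx[- \frac{\sin{\left(x - 1 \right)}}{2} + \frac{\operatorname{atan}{\left(3 x \right)}}{3}] = \frac{- 9 x^{2} \cos{\left(x - 1 \right)} - \cos{\left(x - 1 \right)} + 2}{18 x^{2} + 2} = f(x).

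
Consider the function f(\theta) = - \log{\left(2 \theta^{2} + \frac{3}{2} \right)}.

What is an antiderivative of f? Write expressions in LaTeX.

Since d/d\theta undoes antidifferentiation here, F'(\theta) = f(\theta) is required of F(\theta).
Check: d/d\theta[- \theta \log{\left(2 \theta^{2} + \frac{3}{2} \right)} + 2 \theta - \sqrt{3} \operatorname{atan}{\left(\frac{2 \sqrt{3} \theta}{3} \right)}] = - \log{\left(2 \theta^{2} + \frac{3}{2} \right)} = f(\theta).

An antiderivative is F(\theta) = - \theta \log{\left(2 \theta^{2} + \frac{3}{2} \right)} + 2 \theta - \sqrt{3} \operatorname{atan}{\left(\frac{2 \sqrt{3} \theta}{3} \right)}.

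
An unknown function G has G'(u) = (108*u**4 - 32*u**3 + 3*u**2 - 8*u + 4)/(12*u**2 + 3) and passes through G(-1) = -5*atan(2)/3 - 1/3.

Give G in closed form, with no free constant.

Differentiate the proposed G(u) back; it has to land on the given G'(u).
A general antiderivative is 3*u**3 - 4*u**2/3 - 2*u + 5*atan(2*u)/3 + C.
The condition gives C = -5*atan(2)/3 - 1/3 - (-7/3 - 5*atan(2)/3) = 2.
So G(u) = 3*u**3 - 4*u**2/3 - 2*u + 5*atan(2*u)/3 + 2.
Check: d/du[3*u**3 - 4*u**2/3 - 2*u + 5*atan(2*u)/3 + 2] = (108*u**4 - 32*u**3 + 3*u**2 - 8*u + 4)/(12*u**2 + 3) = G'(u).

G(u) = 3*u**3 - 4*u**2/3 - 2*u + 5*atan(2*u)/3 + 2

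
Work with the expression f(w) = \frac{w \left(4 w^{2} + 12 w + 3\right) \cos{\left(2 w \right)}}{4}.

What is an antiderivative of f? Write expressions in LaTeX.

An antiderivative is F(w) = \frac{w^{3} \sin{\left(2 w \right)}}{2} + \frac{3 w^{2} \sin{\left(2 w \right)}}{2} + \frac{3 w^{2} \cos{\left(2 w \right)}}{4} - \frac{3 w \sin{\left(2 w \right)}}{8} + \frac{3 w \cos{\left(2 w \right)}}{2} - \frac{3 \sin{\left(2 w \right)}}{4} - \frac{3 \cos{\left(2 w \right)}}{16}.

An antiderivative F(w) passes only if d/dw[F] lands on f(w) exactly.
Check: d/dw[\frac{w^{3} \sin{\left(2 w \right)}}{2} + \frac{3 w^{2} \sin{\left(2 w \right)}}{2} + \frac{3 w^{2} \cos{\left(2 w \right)}}{4} - \frac{3 w \sin{\left(2 w \right)}}{8} + \frac{3 w \cos{\left(2 w \right)}}{2} - \frac{3 \sin{\left(2 w \right)}}{4} - \frac{3 \cos{\left(2 w \right)}}{16}] = w^{3} \cos{\left(2 w \right)} + 3 w^{2} \cos{\left(2 w \right)} + \frac{3 w \cos{\left(2 w \right)}}{4}, which equals f(w).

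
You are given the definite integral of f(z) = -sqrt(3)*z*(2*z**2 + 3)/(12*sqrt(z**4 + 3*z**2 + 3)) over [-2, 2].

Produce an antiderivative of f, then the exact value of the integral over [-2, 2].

Antiderivative: F(z) = -sqrt(3)*sqrt(z**4 + 3*z**2 + 3)/12; value = 0

The substitution u = z**4/3 + z**2 + 1 works: f is exactly (dF/du)*(du/dz) for that inner function.
F(z) = -sqrt(3)*sqrt(z**4 + 3*z**2 + 3)/12 is an antiderivative of f.
Check: d/dz[-sqrt(3)*sqrt(z**4 + 3*z**2 + 3)/12] = (-2*sqrt(3)*z**3 - 3*sqrt(3)*z)/(12*sqrt(z**4 + 3*z**2 + 3)), which equals f(z).
F(2) = -sqrt(93)/12; F(-2) = -sqrt(93)/12.
Integral = F(2) - F(-2) = 0.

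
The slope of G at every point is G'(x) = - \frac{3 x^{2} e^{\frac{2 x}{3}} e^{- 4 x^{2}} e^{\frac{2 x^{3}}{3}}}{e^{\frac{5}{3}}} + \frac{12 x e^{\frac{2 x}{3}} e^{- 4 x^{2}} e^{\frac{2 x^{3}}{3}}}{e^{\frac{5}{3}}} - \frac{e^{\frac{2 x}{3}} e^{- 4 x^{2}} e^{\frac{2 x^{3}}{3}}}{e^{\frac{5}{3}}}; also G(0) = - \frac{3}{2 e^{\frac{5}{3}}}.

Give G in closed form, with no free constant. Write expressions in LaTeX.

G(x) = - \frac{3 e^{\frac{2 x}{3}} e^{- 4 x^{2}} e^{\frac{2 x^{3}}{3}}}{2 e^{\frac{5}{3}}}

G'(x) matches the chain-rule pattern g'(h)*h' with inner function h(x) = \frac{2 x^{3}}{3} - 4 x^{2} + \frac{2 x}{3} - \frac{5}{3}; substituting u = h(x) collapses the integral.
A general antiderivative is - \frac{3 e^{\frac{2 x^{3}}{3} - 4 x^{2} + \frac{2 x}{3} - \frac{5}{3}}}{2} + C.
The condition gives C = - \frac{3}{2 e^{\frac{5}{3}}} - (- \frac{3}{2 e^{\frac{5}{3}}}) = 0.
So G(x) = - \frac{3 e^{\frac{2 x}{3}} e^{- 4 x^{2}} e^{\frac{2 x^{3}}{3}}}{2 e^{\frac{5}{3}}}.
Check: d/dx[- \frac{3 e^{\frac{2 x}{3}} e^{- 4 x^{2}} e^{\frac{2 x^{3}}{3}}}{2 e^{\frac{5}{3}}}] = \frac{\left(- 3 x^{2} e^{\frac{2 x}{3}} e^{\frac{2 x^{3}}{3}} + 12 x e^{\frac{2 x}{3}} e^{\frac{2 x^{3}}{3}} - e^{\frac{2 x}{3}} e^{\frac{2 x^{3}}{3}}\right) e^{- 4 x^{2}}}{e^{\frac{5}{3}}}, which equals G'(x).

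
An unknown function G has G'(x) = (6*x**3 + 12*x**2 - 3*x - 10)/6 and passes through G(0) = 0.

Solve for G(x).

The proposed G(x) is checked by its d/dx: the result must match the given G'(x).
A general antiderivative is x**4/4 + 2*x**3/3 - x**2/4 - 5*x/3 + C.
The condition gives C = 0 - (0) = 0.
So G(x) = x**4/4 + 2*x**3/3 - x**2/4 - 5*x/3.
Check: d/dx[x**4/4 + 2*x**3/3 - x**2/4 - 5*x/3] = x**3 + 2*x**2 - x/2 - 5/3, which equals G'(x).

G(x) = x**4/4 + 2*x**3/3 - x**2/4 - 5*x/3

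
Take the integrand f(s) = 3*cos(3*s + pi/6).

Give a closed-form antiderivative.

An antiderivative is F(s) = sin(3*s + pi/6).

Since d/ds undoes antidifferentiation here, F'(s) = f(s) is required of F(s).
Check: d/ds[sin(3*s + pi/6)] = 3*cos(3*s + pi/6) = f(s).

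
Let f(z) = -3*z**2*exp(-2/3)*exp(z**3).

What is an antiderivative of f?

An antiderivative is F(z) = -exp(z**3 - 2/3).

f matches the chain-rule pattern g'(h)*h' with inner function h(z) = z**3 - 2/3; substituting u = h(z) collapses the integral.
Check: d/dz[-exp(z**3 - 2/3)] = -3*z**2*exp(-2/3)*exp(z**3) = f(z).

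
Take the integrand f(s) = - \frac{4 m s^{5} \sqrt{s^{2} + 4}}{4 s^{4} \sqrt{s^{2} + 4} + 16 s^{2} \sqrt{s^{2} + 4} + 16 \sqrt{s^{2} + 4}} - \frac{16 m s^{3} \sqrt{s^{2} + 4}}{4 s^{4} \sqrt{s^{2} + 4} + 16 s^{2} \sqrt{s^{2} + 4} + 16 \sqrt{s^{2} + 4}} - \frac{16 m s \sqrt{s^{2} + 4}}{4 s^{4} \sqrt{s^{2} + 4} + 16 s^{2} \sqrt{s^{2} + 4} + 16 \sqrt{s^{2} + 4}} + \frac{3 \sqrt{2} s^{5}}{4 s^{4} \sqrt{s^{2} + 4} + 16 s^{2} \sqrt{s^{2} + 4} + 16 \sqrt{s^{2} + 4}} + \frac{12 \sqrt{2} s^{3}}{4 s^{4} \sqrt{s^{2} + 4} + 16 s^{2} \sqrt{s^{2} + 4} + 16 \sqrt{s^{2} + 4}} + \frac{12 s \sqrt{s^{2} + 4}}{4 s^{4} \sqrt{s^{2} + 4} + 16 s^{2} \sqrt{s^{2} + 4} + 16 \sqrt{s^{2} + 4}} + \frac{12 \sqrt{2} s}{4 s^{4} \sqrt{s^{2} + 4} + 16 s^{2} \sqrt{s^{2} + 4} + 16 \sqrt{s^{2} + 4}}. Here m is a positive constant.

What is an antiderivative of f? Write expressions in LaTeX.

An antiderivative is F(s) = \frac{- 2 m s^{2} \left(s^{2} + 2\right) + 3 \sqrt{2} \left(s^{2} + 2\right) \sqrt{s^{2} + 4} - 6}{4 \left(s^{2} + 2\right)}.

The integrand splits into summands that can be handled one at a time.
Check: d/ds[\frac{- 2 m s^{2} \left(s^{2} + 2\right) + 3 \sqrt{2} \left(s^{2} + 2\right) \sqrt{s^{2} + 4} - 6}{4 \left(s^{2} + 2\right)}] = \frac{- 4 m s^{5} \sqrt{s^{2} + 4} - 16 m s^{3} \sqrt{s^{2} + 4} - 16 m s \sqrt{s^{2} + 4} + 3 \sqrt{2} s^{5} + 12 \sqrt{2} s^{3} + 12 s \sqrt{s^{2} + 4} + 12 \sqrt{2} s}{4 s^{4} \sqrt{s^{2} + 4} + 16 s^{2} \sqrt{s^{2} + 4} + 16 \sqrt{s^{2} + 4}}, which equals f(s).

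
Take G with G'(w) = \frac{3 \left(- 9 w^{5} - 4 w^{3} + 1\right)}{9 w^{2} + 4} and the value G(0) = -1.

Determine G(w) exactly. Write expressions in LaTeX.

Any candidate G(w) must reproduce the stated G'(w) exactly.
A general antiderivative is - \frac{3 w^{4}}{4} + \frac{\operatorname{atan}{\left(\frac{3 w}{2} \right)}}{2} + C.
The condition gives C = -1 - (0) = -1.
So G(w) = \frac{- 3 w^{4} + 2 \operatorname{atan}{\left(\frac{3 w}{2} \right)} - 4}{4}.
Check: d/dw[\frac{- 3 w^{4} + 2 \operatorname{atan}{\left(\frac{3 w}{2} \right)} - 4}{4}] = \frac{- 27 w^{5} - 12 w^{3} + 3}{9 w^{2} + 4}, which equals G'(w).

G(w) = \frac{- 3 w^{4} + 2 \operatorname{atan}{\left(\frac{3 w}{2} \right)} - 4}{4}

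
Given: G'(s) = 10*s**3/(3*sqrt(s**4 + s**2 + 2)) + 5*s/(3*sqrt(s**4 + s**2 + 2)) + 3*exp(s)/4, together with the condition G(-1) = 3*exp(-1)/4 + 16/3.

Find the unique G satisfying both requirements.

G(s) = 5*sqrt(s**4 + s**2 + 2)/3 + 3*exp(s)/4 + 2

Integrate term by term and add the pieces.
A general antiderivative is 5*sqrt(s**4 + s**2 + 2)/3 + 3*exp(s)/4 + C.
The condition gives C = 3*exp(-1)/4 + 16/3 - (3*exp(-1)/4 + 10/3) = 2.
So G(s) = 5*sqrt(s**4 + s**2 + 2)/3 + 3*exp(s)/4 + 2.
Check: d/ds[5*sqrt(s**4 + s**2 + 2)/3 + 3*exp(s)/4 + 2] = (40*s**3 + 20*s + 9*sqrt(s**4 + s**2 + 2)*exp(s))/(12*sqrt(s**4 + s**2 + 2)), which equals G'(s).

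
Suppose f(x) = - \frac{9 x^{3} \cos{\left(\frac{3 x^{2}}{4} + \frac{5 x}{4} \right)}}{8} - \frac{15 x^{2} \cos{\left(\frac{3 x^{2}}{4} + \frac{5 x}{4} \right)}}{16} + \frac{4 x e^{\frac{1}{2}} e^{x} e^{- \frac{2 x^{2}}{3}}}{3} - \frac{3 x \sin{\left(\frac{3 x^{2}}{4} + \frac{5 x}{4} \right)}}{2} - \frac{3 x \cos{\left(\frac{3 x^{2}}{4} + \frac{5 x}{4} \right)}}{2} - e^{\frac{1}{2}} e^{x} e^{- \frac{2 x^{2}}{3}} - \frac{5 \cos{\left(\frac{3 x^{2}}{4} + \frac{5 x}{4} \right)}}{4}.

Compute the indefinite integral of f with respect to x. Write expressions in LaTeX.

Integrate term by term and add the pieces.
Check: d/dx[- \frac{3 x^{2} \sin{\left(\frac{3 x^{2}}{4} + \frac{5 x}{4} \right)}}{4} - e^{\frac{1}{2}} e^{x} e^{- \frac{2 x^{2}}{3}} - \sin{\left(\frac{3 x^{2}}{4} + \frac{5 x}{4} \right)}] = \frac{\left(- 54 x^{3} e^{\frac{2 x^{2}}{3}} \cos{\left(\frac{3 x^{2}}{4} + \frac{5 x}{4} \right)} - 45 x^{2} e^{\frac{2 x^{2}}{3}} \cos{\left(\frac{3 x^{2}}{4} + \frac{5 x}{4} \right)} + 64 x e^{\frac{1}{2}} e^{x} - 72 x e^{\frac{2 x^{2}}{3}} \sin{\left(\frac{3 x^{2}}{4} + \frac{5 x}{4} \right)} - 72 x e^{\frac{2 x^{2}}{3}} \cos{\left(\frac{3 x^{2}}{4} + \frac{5 x}{4} \right)} - 48 e^{\frac{1}{2}} e^{x} - 60 e^{\frac{2 x^{2}}{3}} \cos{\left(\frac{3 x^{2}}{4} + \frac{5 x}{4} \right)}\right) e^{- \frac{2 x^{2}}{3}}}{48}, which equals f(x).

F(x) = - \frac{3 x^{2} \sin{\left(\frac{3 x^{2}}{4} + \frac{5 x}{4} \right)}}{4} - e^{\frac{1}{2}} e^{x} e^{- \frac{2 x^{2}}{3}} - \sin{\left(\frac{3 x^{2}}{4} + \frac{5 x}{4} \right)} + C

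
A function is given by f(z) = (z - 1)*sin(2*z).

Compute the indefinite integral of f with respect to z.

F(z) = (-2*z*cos(2*z) + sin(2*z) + 2*cos(2*z))/4 + C

For F(z) to be correct the identity F'(z) - f(z) = 0 must hold.
Check: d/dz[(-2*z*cos(2*z) + sin(2*z) + 2*cos(2*z))/4] = z*sin(2*z) - sin(2*z), which equals f(z).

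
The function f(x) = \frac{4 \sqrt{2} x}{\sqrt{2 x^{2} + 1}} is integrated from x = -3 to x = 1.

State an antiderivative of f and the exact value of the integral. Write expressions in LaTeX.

Antiderivative: F(x) = 2 \sqrt{2} \sqrt{2 x^{2} + 1}; value = - 2 \sqrt{38} + 2 \sqrt{6}

f matches the chain-rule pattern g'(h)*h' with inner function h(x) = 4 x^{2} + 2; substituting u = h(x) collapses the integral.
F(x) = 2 \sqrt{2} \sqrt{2 x^{2} + 1} is an antiderivative of f.
Check: d/dx[2 \sqrt{2} \sqrt{2 x^{2} + 1}] = \frac{4 \sqrt{2} x}{\sqrt{2 x^{2} + 1}} = f(x).
F(1) = 2 \sqrt{6}; F(-3) = 2 \sqrt{38}.
Integral = F(1) - F(-3) = - 2 \sqrt{38} + 2 \sqrt{6}.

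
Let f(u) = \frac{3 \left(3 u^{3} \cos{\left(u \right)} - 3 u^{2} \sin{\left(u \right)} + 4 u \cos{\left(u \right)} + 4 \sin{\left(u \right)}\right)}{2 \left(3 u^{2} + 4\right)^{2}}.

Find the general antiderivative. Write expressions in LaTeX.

Recover f(u) by differentiating a candidate F(u); any mismatch rules it out.
Check: d/du[\frac{u \sin{\left(u \right)}}{2 u^{2} + \frac{8}{3}}] = \frac{9 u^{3} \cos{\left(u \right)} - 9 u^{2} \sin{\left(u \right)} + 12 u \cos{\left(u \right)} + 12 \sin{\left(u \right)}}{18 u^{4} + 48 u^{2} + 32}, which equals f(u).

F(u) = \frac{u \sin{\left(u \right)}}{2 u^{2} + \frac{8}{3}} + C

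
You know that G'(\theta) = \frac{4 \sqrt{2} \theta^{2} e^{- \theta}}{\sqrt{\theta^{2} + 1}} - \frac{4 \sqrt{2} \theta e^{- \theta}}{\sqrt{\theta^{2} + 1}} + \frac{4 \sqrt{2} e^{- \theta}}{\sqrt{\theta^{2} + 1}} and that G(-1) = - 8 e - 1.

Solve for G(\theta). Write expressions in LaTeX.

G(\theta) = - 4 \sqrt{2 \theta^{2} + 2} e^{- \theta} - 1

Recognize the product-rule pattern: G'(\theta) = u'v + uv' with u = - 4 \sqrt{2 \theta^{2} + 2}, v = e^{- \theta}, so integration by parts undoes it.
A general antiderivative is - 4 \sqrt{2 \theta^{2} + 2} e^{- \theta} + C.
The condition gives C = - 8 e - 1 - (- 8 e) = -1.
So G(\theta) = - 4 \sqrt{2 \theta^{2} + 2} e^{- \theta} - 1.
Check: d/d\theta[- 4 \sqrt{2 \theta^{2} + 2} e^{- \theta} - 1] = \frac{\left(4 \sqrt{2} \theta^{2} - 4 \sqrt{2} \theta + 4 \sqrt{2}\right) e^{- \theta}}{\sqrt{\theta^{2} + 1}}, which equals G'(\theta).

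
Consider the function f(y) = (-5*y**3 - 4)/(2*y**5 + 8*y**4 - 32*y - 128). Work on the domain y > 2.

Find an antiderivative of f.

The denominator factors as 2*(y - 2)*(y + 2)*(y + 4)*(y**2 + 4); partial fractions split f into directly integrable pieces: -(21*y + 16)/(80*(y**2 + 4)) + 79/(120*(y + 4)) - 9/(32*(y + 2)) - 11/(96*(y - 2)).
Check: d/dy[-(55*log(y - 2) + 135*log(y + 2) - 316*log(y + 4) + 63*log(y**2 + 4) + 48*atan(y/2))/480] = (-5*y**3 - 4)/(2*y**5 + 8*y**4 - 32*y - 128) = f(y).

An antiderivative is F(y) = -(55*log(y - 2) + 135*log(y + 2) - 316*log(y + 4) + 63*log(y**2 + 4) + 48*atan(y/2))/480.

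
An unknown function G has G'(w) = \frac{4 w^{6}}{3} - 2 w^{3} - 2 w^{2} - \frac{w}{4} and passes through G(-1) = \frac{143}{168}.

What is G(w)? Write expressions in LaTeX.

The integrand splits into summands that can be handled one at a time.
A general antiderivative is \frac{4 w^{7}}{21} - \frac{w^{4}}{2} - \frac{2 w^{3}}{3} - \frac{w^{2}}{8} + C.
The condition gives C = \frac{143}{168} - (- \frac{25}{168}) = 1.
So G(w) = \frac{4 w^{7}}{21} - \frac{w^{4}}{2} - \frac{2 w^{3}}{3} - \frac{w^{2}}{8} + 1.
Check: d/dw[\frac{4 w^{7}}{21} - \frac{w^{4}}{2} - \frac{2 w^{3}}{3} - \frac{w^{2}}{8} + 1] = \frac{4 w^{6}}{3} - 2 w^{3} - 2 w^{2} - \frac{w}{4} = G'(w).

G(w) = \frac{4 w^{7}}{21} - \frac{w^{4}}{2} - \frac{2 w^{3}}{3} - \frac{w^{2}}{8} + 1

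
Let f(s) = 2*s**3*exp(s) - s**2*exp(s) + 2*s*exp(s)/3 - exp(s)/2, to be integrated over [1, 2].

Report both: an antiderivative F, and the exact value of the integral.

Antiderivative: F(s) = 2*s**3*exp(s) - 7*s**2*exp(s) + 44*s*exp(s)/3 - 91*exp(s)/6; value = 11*exp(1)/2 + 13*exp(2)/6

Recognize the product-rule pattern: f = u'v + uv' with u = 2*s**3 - 7*s**2 + 44*s/3 - 91/6, v = exp(s), so integration by parts undoes it.
F(s) = 2*s**3*exp(s) - 7*s**2*exp(s) + 44*s*exp(s)/3 - 91*exp(s)/6 is an antiderivative of f.
Check: d/ds[2*s**3*exp(s) - 7*s**2*exp(s) + 44*s*exp(s)/3 - 91*exp(s)/6] = 2*s**3*exp(s) - s**2*exp(s) + 2*s*exp(s)/3 - exp(s)/2 = f(s).
F(2) = 13*exp(2)/6; F(1) = -11*exp(1)/2.
Integral = F(2) - F(1) = 11*exp(1)/2 + 13*exp(2)/6.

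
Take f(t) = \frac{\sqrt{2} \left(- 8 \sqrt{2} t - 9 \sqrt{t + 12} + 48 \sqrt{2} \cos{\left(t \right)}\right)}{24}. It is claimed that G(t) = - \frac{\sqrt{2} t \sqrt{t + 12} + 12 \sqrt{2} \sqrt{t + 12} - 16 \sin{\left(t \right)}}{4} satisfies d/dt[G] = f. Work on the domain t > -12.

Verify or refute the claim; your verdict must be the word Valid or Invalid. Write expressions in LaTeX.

Invalid: d/dt[G] - f = \frac{2 t}{3}, which is not 0.

d/dt[G] = \frac{- 3 \sqrt{2} t + 32 \sqrt{t + 12} \cos{\left(t \right)} - 36 \sqrt{2}}{8 \sqrt{t + 12}}
d/dt[G] - f(t) = \frac{2 t}{3} != 0.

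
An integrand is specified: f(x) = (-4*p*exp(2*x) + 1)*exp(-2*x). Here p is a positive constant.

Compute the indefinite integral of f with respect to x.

F(x) = (-8*p*x*exp(2*x) - 1)*exp(-2*x)/2 + C

Differentiate the proposed F(x) back; it has to land on f(x) exactly.
Check: d/dx[(-8*p*x*exp(2*x) - 1)*exp(-2*x)/2] = (-4*p*exp(2*x) + 1)*exp(-2*x) = f(x).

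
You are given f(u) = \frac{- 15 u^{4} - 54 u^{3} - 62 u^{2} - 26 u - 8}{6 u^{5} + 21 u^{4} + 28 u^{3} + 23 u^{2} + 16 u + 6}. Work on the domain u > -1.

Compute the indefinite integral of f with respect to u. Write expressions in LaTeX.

F(u) = \frac{- \left(u + 1\right) \log{\left(4 u + 6 \right)} - 2 \left(u + 1\right) \log{\left(u^{2} + \frac{2}{3} \right)} + 2}{2 \left(u + 1\right)} + C

For F(u) to be correct the identity F'(u) - f(u) = 0 must hold.
Check: d/du[\frac{- \left(u + 1\right) \log{\left(4 u + 6 \right)} - 2 \left(u + 1\right) \log{\left(u^{2} + \frac{2}{3} \right)} + 2}{2 \left(u + 1\right)}] = \frac{- 15 u^{4} - 54 u^{3} - 62 u^{2} - 26 u - 8}{6 u^{5} + 21 u^{4} + 28 u^{3} + 23 u^{2} + 16 u + 6} = f(u).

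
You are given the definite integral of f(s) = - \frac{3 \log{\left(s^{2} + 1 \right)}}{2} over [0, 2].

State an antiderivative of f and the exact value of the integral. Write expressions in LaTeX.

Recover f(s) by differentiating a candidate F(s); any mismatch rules it out.
F(s) = - \frac{3 s \log{\left(s^{2} + 1 \right)}}{2} + 3 s - 3 \operatorname{atan}{\left(s \right)} is an antiderivative of f.
Check: d/ds[- \frac{3 s \log{\left(s^{2} + 1 \right)}}{2} + 3 s - 3 \operatorname{atan}{\left(s \right)}] = - \frac{3 \log{\left(s^{2} + 1 \right)}}{2} = f(s).
F(2) = - 3 \log{\left(5 \right)} - 3 \operatorname{atan}{\left(2 \right)} + 6; F(0) = 0.
Integral = F(2) - F(0) = - 3 \log{\left(5 \right)} - 3 \operatorname{atan}{\left(2 \right)} + 6.

Antiderivative: F(s) = - \frac{3 s \log{\left(s^{2} + 1 \right)}}{2} + 3 s - 3 \operatorname{atan}{\left(s \right)}; value = - 3 \log{\left(5 \right)} - 3 \operatorname{atan}{\left(2 \right)} + 6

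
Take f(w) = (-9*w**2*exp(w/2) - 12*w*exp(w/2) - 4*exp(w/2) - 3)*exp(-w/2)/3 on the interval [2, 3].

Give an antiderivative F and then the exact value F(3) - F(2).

Antiderivative: F(w) = (-3*w**3*exp(w/2) - 6*w**2*exp(w/2) - 4*w*exp(w/2) - 5*exp(w/2) + 6)*exp(-w/2)/3; value = -91/3 - 2*exp(-1) + 2*exp(-3/2)

Whatever form F(w) takes, F'(w) = f(w) is non-negotiable.
F(w) = (-3*w**3*exp(w/2) - 6*w**2*exp(w/2) - 4*w*exp(w/2) - 5*exp(w/2) + 6)*exp(-w/2)/3 is an antiderivative of f.
Check: d/dw[(-3*w**3*exp(w/2) - 6*w**2*exp(w/2) - 4*w*exp(w/2) - 5*exp(w/2) + 6)*exp(-w/2)/3] = (-9*w**2*exp(w/2) - 12*w*exp(w/2) - 4*exp(w/2) - 3)*exp(-w/2)/3 = f(w).
F(3) = -152/3 + 2*exp(-3/2); F(2) = -61/3 + 2*exp(-1).
Integral = F(3) - F(2) = -91/3 - 2*exp(-1) + 2*exp(-3/2).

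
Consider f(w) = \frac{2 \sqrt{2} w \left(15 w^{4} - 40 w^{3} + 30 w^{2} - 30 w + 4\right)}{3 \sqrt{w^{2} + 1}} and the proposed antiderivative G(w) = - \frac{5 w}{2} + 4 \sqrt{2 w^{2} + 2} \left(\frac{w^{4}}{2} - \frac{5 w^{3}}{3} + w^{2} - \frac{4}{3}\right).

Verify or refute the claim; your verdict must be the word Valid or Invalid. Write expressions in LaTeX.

d/dw[G] = \frac{60 \sqrt{2} w^{5} - 160 \sqrt{2} w^{4} + 120 \sqrt{2} w^{3} - 120 \sqrt{2} w^{2} + 16 \sqrt{2} w - 15 \sqrt{w^{2} + 1}}{6 \sqrt{w^{2} + 1}}
d/dw[G] - f(w) = - \frac{5}{2} != 0.

Invalid: d/dw[G] - f = - \frac{5}{2}, which is not 0.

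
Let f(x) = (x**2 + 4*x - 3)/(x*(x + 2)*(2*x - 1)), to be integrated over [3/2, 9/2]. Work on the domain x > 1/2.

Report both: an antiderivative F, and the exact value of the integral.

Antiderivative: F(x) = (15*log(x) - 3*log(x - 1/2) - 7*log(x + 2))/10; value = -7*log(13/2)/10 - 3*log(3/2)/2 - 3*log(4)/10 + 7*log(7/2)/10 + 3*log(9/2)/2

The denominator factors as x*(x + 2)*(2*x - 1); partial fractions split f into directly integrable pieces: -3/(5*(2*x - 1)) - 7/(10*(x + 2)) + 3/(2*x).
F(x) = (15*log(x) - 3*log(x - 1/2) - 7*log(x + 2))/10 is an antiderivative of f.
Check: d/dx[(15*log(x) - 3*log(x - 1/2) - 7*log(x + 2))/10] = (x**2 + 4*x - 3)/(2*x**3 + 3*x**2 - 2*x), which equals f(x).
F(9/2) = -7*log(13/2)/10 - 3*log(4)/10 + 3*log(9/2)/2; F(3/2) = -7*log(7/2)/10 + 3*log(3/2)/2.
Integral = F(9/2) - F(3/2) = -7*log(13/2)/10 - 3*log(3/2)/2 - 3*log(4)/10 + 7*log(7/2)/10 + 3*log(9/2)/2.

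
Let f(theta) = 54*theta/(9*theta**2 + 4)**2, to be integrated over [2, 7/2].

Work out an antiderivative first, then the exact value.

The substitution u = 3*theta**2 + 4/3 works: f is exactly (dF/du)*(du/dtheta) for that inner function.
F(theta) = -3/(9*theta**2 + 4) is an antiderivative of f.
Check: d/dtheta[-3/(9*theta**2 + 4)] = 54*theta/(81*theta**4 + 72*theta**2 + 16), which equals f(theta).
F(7/2) = -12/457; F(2) = -3/40.
Integral = F(7/2) - F(2) = 891/18280.

Antiderivative: F(theta) = -3/(9*theta**2 + 4); value = 891/18280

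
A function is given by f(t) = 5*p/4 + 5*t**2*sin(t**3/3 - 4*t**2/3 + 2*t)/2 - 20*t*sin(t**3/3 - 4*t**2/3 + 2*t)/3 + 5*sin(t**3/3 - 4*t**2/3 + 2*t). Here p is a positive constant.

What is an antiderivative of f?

An antiderivative is F(t) = 5*(p*t - 2*cos(t**3/3 - 4*t**2/3 + 2*t))/4.

Integrate term by term and add the pieces.
Check: d/dt[5*(p*t - 2*cos(t**3/3 - 4*t**2/3 + 2*t))/4] = 5*p/4 + 5*t**2*sin(t**3/3 - 4*t**2/3 + 2*t)/2 - 20*t*sin(t**3/3 - 4*t**2/3 + 2*t)/3 + 5*sin(t**3/3 - 4*t**2/3 + 2*t) = f(t).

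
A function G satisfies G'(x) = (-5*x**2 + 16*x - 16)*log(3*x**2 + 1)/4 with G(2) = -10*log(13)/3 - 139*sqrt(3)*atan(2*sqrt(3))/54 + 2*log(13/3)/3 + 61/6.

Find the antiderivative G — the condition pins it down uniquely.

Any candidate G(x) must reproduce the stated G'(x) exactly.
A general antiderivative is 5*x**3/18 - 2*x**2 + 139*x/18 + (-5*x**3/12 + 2*x**2 - 4*x)*log(3*x**2 + 1) + 2*log(x**2 + 1/3)/3 - 139*sqrt(3)*atan(sqrt(3)*x)/54 + C.
The condition gives C = -10*log(13)/3 - 139*sqrt(3)*atan(2*sqrt(3))/54 + 2*log(13/3)/3 + 61/6 - (-10*log(13)/3 - 139*sqrt(3)*atan(2*sqrt(3))/54 + 2*log(13/3)/3 + 29/3) = 1/2.
So G(x) = -5*x**3*log(3*x**2 + 1)/12 + 5*x**3/18 + 2*x**2*log(3*x**2 + 1) - 2*x**2 - 4*x*log(3*x**2 + 1) + 139*x/18 + 2*log(x**2 + 1/3)/3 - 139*sqrt(3)*atan(sqrt(3)*x)/54 + 1/2.
Check: d/dx[-5*x**3*log(3*x**2 + 1)/12 + 5*x**3/18 + 2*x**2*log(3*x**2 + 1) - 2*x**2 - 4*x*log(3*x**2 + 1) + 139*x/18 + 2*log(x**2 + 1/3)/3 - 139*sqrt(3)*atan(sqrt(3)*x)/54 + 1/2] = -5*x**2*log(3*x**2 + 1)/4 + 4*x*log(3*x**2 + 1) - 4*log(3*x**2 + 1), which equals G'(x).

G(x) = -5*x**3*log(3*x**2 + 1)/12 + 5*x**3/18 + 2*x**2*log(3*x**2 + 1) - 2*x**2 - 4*x*log(3*x**2 + 1) + 139*x/18 + 2*log(x**2 + 1/3)/3 - 139*sqrt(3)*atan(sqrt(3)*x)/54 + 1/2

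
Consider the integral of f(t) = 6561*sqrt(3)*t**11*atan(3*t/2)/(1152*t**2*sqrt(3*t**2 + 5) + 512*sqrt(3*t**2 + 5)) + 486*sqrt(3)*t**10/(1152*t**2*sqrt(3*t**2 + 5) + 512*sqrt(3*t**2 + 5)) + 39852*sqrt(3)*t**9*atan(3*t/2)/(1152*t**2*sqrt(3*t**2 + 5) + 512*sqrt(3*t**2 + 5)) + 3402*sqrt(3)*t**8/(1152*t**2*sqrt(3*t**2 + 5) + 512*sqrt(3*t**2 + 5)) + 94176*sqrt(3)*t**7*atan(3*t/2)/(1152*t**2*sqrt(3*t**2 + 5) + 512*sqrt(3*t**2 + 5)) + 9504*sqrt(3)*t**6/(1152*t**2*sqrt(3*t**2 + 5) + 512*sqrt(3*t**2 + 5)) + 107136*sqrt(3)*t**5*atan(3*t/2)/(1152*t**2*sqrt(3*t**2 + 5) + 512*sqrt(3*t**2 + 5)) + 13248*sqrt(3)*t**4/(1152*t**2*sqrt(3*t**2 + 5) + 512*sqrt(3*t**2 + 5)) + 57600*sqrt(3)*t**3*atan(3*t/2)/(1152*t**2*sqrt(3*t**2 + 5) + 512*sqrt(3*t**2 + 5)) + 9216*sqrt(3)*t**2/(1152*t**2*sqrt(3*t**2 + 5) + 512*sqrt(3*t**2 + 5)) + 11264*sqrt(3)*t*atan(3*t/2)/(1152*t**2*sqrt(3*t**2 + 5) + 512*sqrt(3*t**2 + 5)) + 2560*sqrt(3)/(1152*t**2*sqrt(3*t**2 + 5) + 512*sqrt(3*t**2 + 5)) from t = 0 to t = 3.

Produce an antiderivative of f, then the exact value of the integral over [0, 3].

Antiderivative: F(t) = sqrt(3)*(81*t**8*sqrt(3*t**2 + 5)*atan(3*t/2) + 432*t**6*sqrt(3*t**2 + 5)*atan(3*t/2) + 864*t**4*sqrt(3*t**2 + 5)*atan(3*t/2) + 768*t**2*sqrt(3*t**2 + 5)*atan(3*t/2) + 256*sqrt(3*t**2 + 5)*atan(3*t/2))/384; value = 923521*sqrt(6)*atan(9/2)/96

Integrate term by term and add the pieces.
F(t) = sqrt(3)*(81*t**8*sqrt(3*t**2 + 5)*atan(3*t/2) + 432*t**6*sqrt(3*t**2 + 5)*atan(3*t/2) + 864*t**4*sqrt(3*t**2 + 5)*atan(3*t/2) + 768*t**2*sqrt(3*t**2 + 5)*atan(3*t/2) + 256*sqrt(3*t**2 + 5)*atan(3*t/2))/384 is an antiderivative of f.
Check: d/dt[sqrt(3)*(81*t**8*sqrt(3*t**2 + 5)*atan(3*t/2) + 432*t**6*sqrt(3*t**2 + 5)*atan(3*t/2) + 864*t**4*sqrt(3*t**2 + 5)*atan(3*t/2) + 768*t**2*sqrt(3*t**2 + 5)*atan(3*t/2) + 256*sqrt(3*t**2 + 5)*atan(3*t/2))/384] = (6561*sqrt(3)*t**11*atan(3*t/2) + 486*sqrt(3)*t**10 + 39852*sqrt(3)*t**9*atan(3*t/2) + 3402*sqrt(3)*t**8 + 94176*sqrt(3)*t**7*atan(3*t/2) + 9504*sqrt(3)*t**6 + 107136*sqrt(3)*t**5*atan(3*t/2) + 13248*sqrt(3)*t**4 + 57600*sqrt(3)*t**3*atan(3*t/2) + 9216*sqrt(3)*t**2 + 11264*sqrt(3)*t*atan(3*t/2) + 2560*sqrt(3))/(1152*t**2*sqrt(3*t**2 + 5) + 512*sqrt(3*t**2 + 5)), which equals f(t).
F(3) = 923521*sqrt(6)*atan(9/2)/96; F(0) = 0.
Integral = F(3) - F(0) = 923521*sqrt(6)*atan(9/2)/96.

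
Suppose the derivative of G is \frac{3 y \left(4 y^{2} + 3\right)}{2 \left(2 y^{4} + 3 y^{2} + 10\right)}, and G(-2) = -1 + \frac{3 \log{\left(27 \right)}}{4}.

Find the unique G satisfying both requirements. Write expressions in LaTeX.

G(y) = \frac{3 \log{\left(y^{4} + \frac{3 y^{2}}{2} + 5 \right)}}{4} - 1

The substitution u = y^{4} + \frac{3 y^{2}}{2} + 5 works: G'(y) is exactly (dG/du)*(du/dy) for that inner function.
A general antiderivative is \frac{3 \log{\left(y^{4} + \frac{3 y^{2}}{2} + 5 \right)}}{4} + C.
The condition gives C = -1 + \frac{3 \log{\left(27 \right)}}{4} - (\frac{3 \log{\left(27 \right)}}{4}) = -1.
So G(y) = \frac{3 \log{\left(y^{4} + \frac{3 y^{2}}{2} + 5 \right)}}{4} - 1.
Check: d/dy[\frac{3 \log{\left(y^{4} + \frac{3 y^{2}}{2} + 5 \right)}}{4} - 1] = \frac{12 y^{3} + 9 y}{4 y^{4} + 6 y^{2} + 20}, which equals G'(y).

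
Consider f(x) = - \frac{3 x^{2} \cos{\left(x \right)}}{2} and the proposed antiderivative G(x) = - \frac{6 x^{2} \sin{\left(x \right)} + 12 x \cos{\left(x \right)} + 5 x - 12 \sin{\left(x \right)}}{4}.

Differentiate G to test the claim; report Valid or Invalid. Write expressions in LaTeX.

Invalid: d/dx[G] - f = - \frac{5}{4}, which is not 0.

d/dx[G] = - \frac{3 x^{2} \cos{\left(x \right)}}{2} - \frac{5}{4}
d/dx[G] - f(x) = - \frac{5}{4} != 0.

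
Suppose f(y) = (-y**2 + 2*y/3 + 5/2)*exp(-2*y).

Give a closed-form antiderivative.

Recognize the product-rule pattern: f = u'v + uv' with u = y**2/2 + y/6 - 7/6, v = exp(-2*y), so integration by parts undoes it.
Check: d/dy[(3*y**2 + y - 7)*exp(-2*y)/6] = (-6*y**2 + 4*y + 15)*exp(-2*y)/6, which equals f(y).

An antiderivative is F(y) = (3*y**2 + y - 7)*exp(-2*y)/6.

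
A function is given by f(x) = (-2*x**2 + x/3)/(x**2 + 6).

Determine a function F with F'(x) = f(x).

Recover f(x) by differentiating a candidate F(x); any mismatch rules it out.
Check: d/dx[-(12*x - log(x**2 + 6) - 12*sqrt(6)*atan(sqrt(6)*x/6))/6] = (-6*x**2 + x)/(3*x**2 + 18), which equals f(x).

An antiderivative is F(x) = -(12*x - log(x**2 + 6) - 12*sqrt(6)*atan(sqrt(6)*x/6))/6.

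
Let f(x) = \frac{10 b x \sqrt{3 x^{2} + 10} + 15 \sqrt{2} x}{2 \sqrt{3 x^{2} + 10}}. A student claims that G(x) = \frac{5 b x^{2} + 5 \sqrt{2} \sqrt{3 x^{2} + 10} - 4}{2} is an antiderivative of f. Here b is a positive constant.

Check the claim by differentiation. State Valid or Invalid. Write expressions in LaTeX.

d/dx[G] = \frac{10 b x \sqrt{3 x^{2} + 10} + 15 \sqrt{2} x}{2 \sqrt{3 x^{2} + 10}}
This equals f(x) exactly, so the claim holds.

Valid - differentiating G returns exactly f.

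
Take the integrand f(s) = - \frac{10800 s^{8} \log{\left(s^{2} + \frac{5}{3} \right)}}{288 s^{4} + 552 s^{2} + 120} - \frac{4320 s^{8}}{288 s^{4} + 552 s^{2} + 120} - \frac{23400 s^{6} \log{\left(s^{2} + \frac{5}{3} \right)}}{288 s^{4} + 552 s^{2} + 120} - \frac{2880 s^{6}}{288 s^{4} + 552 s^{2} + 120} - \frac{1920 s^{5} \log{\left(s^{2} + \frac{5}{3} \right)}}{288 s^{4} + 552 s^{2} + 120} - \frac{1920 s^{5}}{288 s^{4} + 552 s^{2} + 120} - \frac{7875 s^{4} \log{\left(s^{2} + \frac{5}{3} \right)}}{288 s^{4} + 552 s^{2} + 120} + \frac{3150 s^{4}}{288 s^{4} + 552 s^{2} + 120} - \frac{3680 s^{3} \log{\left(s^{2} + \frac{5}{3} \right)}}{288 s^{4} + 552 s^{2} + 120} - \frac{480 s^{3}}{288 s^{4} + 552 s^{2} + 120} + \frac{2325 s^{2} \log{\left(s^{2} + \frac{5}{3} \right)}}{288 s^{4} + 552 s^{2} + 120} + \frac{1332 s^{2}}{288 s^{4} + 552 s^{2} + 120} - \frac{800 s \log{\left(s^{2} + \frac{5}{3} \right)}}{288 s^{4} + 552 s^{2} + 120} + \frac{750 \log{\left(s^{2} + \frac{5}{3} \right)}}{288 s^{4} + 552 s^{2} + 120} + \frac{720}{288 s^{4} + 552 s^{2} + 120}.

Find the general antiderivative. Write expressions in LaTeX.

Integrate term by term and add the pieces.
Check: d/ds[- \frac{5 \left(3 s^{5} + \frac{5 s^{3}}{4} + \frac{4 s^{2}}{3} - \frac{5 s}{2}\right) \log{\left(s^{2} + \frac{5}{3} \right)}}{2} + 3 \operatorname{atan}{\left(2 s \right)}] = \frac{- 10800 s^{8} \log{\left(s^{2} + \frac{5}{3} \right)} - 4320 s^{8} - 23400 s^{6} \log{\left(s^{2} + \frac{5}{3} \right)} - 2880 s^{6} - 1920 s^{5} \log{\left(s^{2} + \frac{5}{3} \right)} - 1920 s^{5} - 7875 s^{4} \log{\left(s^{2} + \frac{5}{3} \right)} + 3150 s^{4} - 3680 s^{3} \log{\left(s^{2} + \frac{5}{3} \right)} - 480 s^{3} + 2325 s^{2} \log{\left(s^{2} + \frac{5}{3} \right)} + 1332 s^{2} - 800 s \log{\left(s^{2} + \frac{5}{3} \right)} + 750 \log{\left(s^{2} + \frac{5}{3} \right)} + 720}{288 s^{4} + 552 s^{2} + 120}, which equals f(s).

F(s) = - \frac{5 \left(3 s^{5} + \frac{5 s^{3}}{4} + \frac{4 s^{2}}{3} - \frac{5 s}{2}\right) \log{\left(s^{2} + \frac{5}{3} \right)}}{2} + 3 \operatorname{atan}{\left(2 s \right)} + C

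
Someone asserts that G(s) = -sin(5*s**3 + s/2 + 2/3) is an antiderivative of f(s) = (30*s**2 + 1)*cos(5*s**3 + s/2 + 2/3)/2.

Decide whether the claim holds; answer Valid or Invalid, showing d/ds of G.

d/ds[G] = -15*s**2*cos(5*s**3 + s/2 + 2/3) - cos(5*s**3 + s/2 + 2/3)/2
d/ds[G] - f(s) = -30*s**2*cos(5*s**3 + s/2 + 2/3) - cos(5*s**3 + s/2 + 2/3) != 0.

Invalid: d/ds[G] - f = -30*s**2*cos(5*s**3 + s/2 + 2/3) - cos(5*s**3 + s/2 + 2/3), which is not 0.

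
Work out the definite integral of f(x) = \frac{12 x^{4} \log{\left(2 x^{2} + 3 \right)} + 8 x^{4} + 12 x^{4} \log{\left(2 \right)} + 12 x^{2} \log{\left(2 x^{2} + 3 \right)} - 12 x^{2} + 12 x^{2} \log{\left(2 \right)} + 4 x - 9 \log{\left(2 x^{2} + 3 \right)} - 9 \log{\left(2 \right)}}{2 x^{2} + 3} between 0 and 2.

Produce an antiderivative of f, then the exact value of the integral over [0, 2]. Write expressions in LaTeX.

Antiderivative: F(x) = \left(x - 1\right) \left(2 x^{2} + 2 x - 1\right) \log{\left(4 x^{2} + 6 \right)}; value = - \log{\left(6 \right)} + 11 \log{\left(22 \right)}

Recognize the product-rule pattern: f = u'v + uv' with u = 2 x^{3} - 3 x + 1, v = \log{\left(4 x^{2} + 6 \right)}, so integration by parts undoes it.
F(x) = \left(x - 1\right) \left(2 x^{2} + 2 x - 1\right) \log{\left(4 x^{2} + 6 \right)} is an antiderivative of f.
Check: d/dx[\left(x - 1\right) \left(2 x^{2} + 2 x - 1\right) \log{\left(4 x^{2} + 6 \right)}] = \frac{12 x^{4} \log{\left(2 x^{2} + 3 \right)} + 8 x^{4} + 12 x^{4} \log{\left(2 \right)} + 12 x^{2} \log{\left(2 x^{2} + 3 \right)} - 12 x^{2} + 12 x^{2} \log{\left(2 \right)} + 4 x - 9 \log{\left(2 x^{2} + 3 \right)} - 9 \log{\left(2 \right)}}{2 x^{2} + 3} = f(x).
F(2) = 11 \log{\left(22 \right)}; F(0) = \log{\left(6 \right)}.
Integral = F(2) - F(0) = - \log{\left(6 \right)} + 11 \log{\left(22 \right)}.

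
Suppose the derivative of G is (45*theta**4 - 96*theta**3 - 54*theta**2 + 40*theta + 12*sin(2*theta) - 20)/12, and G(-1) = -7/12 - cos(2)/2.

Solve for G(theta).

G(theta) = (9*theta**5 - 24*theta**4 - 18*theta**3 + 20*theta**2 - 20*theta - 6*cos(2*theta) - 32)/12

Recover the given G'(theta) by differentiating a candidate G(theta); any mismatch rules it out.
A general antiderivative is 3*theta**5/4 - 2*theta**4 - 3*theta**3/2 + 5*theta**2/3 - 5*theta/3 - cos(2*theta)/2 - 5/3 + C.
The condition gives C = -7/12 - cos(2)/2 - (5/12 - cos(2)/2) = -1.
So G(theta) = (9*theta**5 - 24*theta**4 - 18*theta**3 + 20*theta**2 - 20*theta - 6*cos(2*theta) - 32)/12.
Check: d/dtheta[(9*theta**5 - 24*theta**4 - 18*theta**3 + 20*theta**2 - 20*theta - 6*cos(2*theta) - 32)/12] = 15*theta**4/4 - 8*theta**3 - 9*theta**2/2 + 10*theta/3 + sin(2*theta) - 5/3, which equals G'(theta).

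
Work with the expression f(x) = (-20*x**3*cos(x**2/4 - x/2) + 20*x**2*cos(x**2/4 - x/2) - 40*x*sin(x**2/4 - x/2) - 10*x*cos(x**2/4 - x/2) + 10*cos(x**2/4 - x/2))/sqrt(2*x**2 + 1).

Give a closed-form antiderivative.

Recognize the product-rule pattern: f = u'v + uv' with u = -20*sqrt(2*x**2 + 1), v = sin(x**2/4 - x/2), so integration by parts undoes it.
Check: d/dx[-20*sqrt(2*x**2 + 1)*sin(x**2/4 - x/2)] = (-20*x**3*cos(x**2/4 - x/2) + 20*x**2*cos(x**2/4 - x/2) - 40*x*sin(x**2/4 - x/2) - 10*x*cos(x**2/4 - x/2) + 10*cos(x**2/4 - x/2))/sqrt(2*x**2 + 1) = f(x).

An antiderivative is F(x) = -20*sqrt(2*x**2 + 1)*sin(x**2/4 - x/2).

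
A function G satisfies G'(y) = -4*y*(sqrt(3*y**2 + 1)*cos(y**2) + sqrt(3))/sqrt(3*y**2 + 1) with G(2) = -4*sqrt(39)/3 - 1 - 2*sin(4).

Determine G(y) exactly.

Whatever form G(y) takes, its d/dy must return the stated G'(y).
A general antiderivative is -4*sqrt(y**2 + 1/3) - 2*sin(y**2) + C.
The condition gives C = -4*sqrt(39)/3 - 1 - 2*sin(4) - (-4*sqrt(39)/3 - 2*sin(4)) = -1.
So G(y) = (-4*sqrt(3)*sqrt(3*y**2 + 1) - 6*sin(y**2) - 3)/3.
Check: d/dy[(-4*sqrt(3)*sqrt(3*y**2 + 1) - 6*sin(y**2) - 3)/3] = (-4*y*sqrt(3*y**2 + 1)*cos(y**2) - 4*sqrt(3)*y)/sqrt(3*y**2 + 1), which equals G'(y).

G(y) = (-4*sqrt(3)*sqrt(3*y**2 + 1) - 6*sin(y**2) - 3)/3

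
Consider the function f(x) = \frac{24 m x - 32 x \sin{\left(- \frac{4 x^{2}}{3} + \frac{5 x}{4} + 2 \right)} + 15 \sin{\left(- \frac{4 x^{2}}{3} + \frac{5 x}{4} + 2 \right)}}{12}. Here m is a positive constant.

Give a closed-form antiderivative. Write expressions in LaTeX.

An antiderivative is F(x) = m x^{2} - \cos{\left(- \frac{4 x^{2}}{3} + \frac{5 x}{4} + 2 \right)}.

An antiderivative F(x) passes only if d/dx[F] lands on f(x) exactly.
Check: d/dx[m x^{2} - \cos{\left(- \frac{4 x^{2}}{3} + \frac{5 x}{4} + 2 \right)}] = 2 m x - \frac{8 x \sin{\left(- \frac{4 x^{2}}{3} + \frac{5 x}{4} + 2 \right)}}{3} + \frac{5 \sin{\left(- \frac{4 x^{2}}{3} + \frac{5 x}{4} + 2 \right)}}{4}, which equals f(x).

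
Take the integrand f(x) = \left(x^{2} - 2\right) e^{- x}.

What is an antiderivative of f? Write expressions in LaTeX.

Recognize the product-rule pattern: f = u'v + uv' with u = - x^{2} - 2 x, v = e^{- x}, so integration by parts undoes it.
Check: d/dx[x \left(- x - 2\right) e^{- x}] = \left(x^{2} - 2\right) e^{- x} = f(x).

An antiderivative is F(x) = x \left(- x - 2\right) e^{- x}.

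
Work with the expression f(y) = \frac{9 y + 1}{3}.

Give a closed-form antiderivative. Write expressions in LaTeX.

An antiderivative is F(y) = \frac{y \left(9 y + 2\right)}{6}.

Since d/dy undoes antidifferentiation here, F'(y) = f(y) is required of F(y).
Check: d/dy[\frac{y \left(9 y + 2\right)}{6}] = 3 y + \frac{1}{3}, which equals f(y).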